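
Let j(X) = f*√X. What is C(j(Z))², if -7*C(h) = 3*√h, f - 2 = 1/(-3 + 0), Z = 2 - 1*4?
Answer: 15*I*√2/49 ≈ 0.43292*I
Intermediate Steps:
Z = -2 (Z = 2 - 4 = -2)
f = 5/3 (f = 2 + 1/(-3 + 0) = 2 + 1/(-3) = 2 - ⅓ = 5/3 ≈ 1.6667)
j(X) = 5*√X/3
C(h) = -3*√h/7
C(j(Z))² = (-3*(-2)^(¼)*√15/3/7)² = (-3*√15*(2^(¼)*√I)/3/7)² = (-3*2^(¼)*√15*√I/3/7)² = (-2^(¼)*√15*√I/7)² = 15*I*√2/49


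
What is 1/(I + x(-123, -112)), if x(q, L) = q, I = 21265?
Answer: 1/21142 ≈ 4.7299e-5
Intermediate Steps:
1/(I + x(-123, -112)) = 1/(21265 - 123) = 1/21142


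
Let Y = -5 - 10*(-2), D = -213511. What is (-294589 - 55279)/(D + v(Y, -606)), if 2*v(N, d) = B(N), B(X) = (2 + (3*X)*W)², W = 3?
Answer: 699736/408253 ≈ 1.7140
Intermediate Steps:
Y = 15 (Y = -5 + 20 = 15)
B(X) = (2 + 9*X)² (B(X) = (2 + (3*X)*3)² = (2 + 9*X)²)
v(N, d) = (2 + 9*N)²/2
(-294589 - 55279)/(D + v(Y, -606)) = (-294589 - 55279)/(-213511 + (2 + 9*15)²/2) = -349868/(-213511 + (2 + 135)²/2) = -349868/(-213511 + (½)*137²) = -349868/(-213511 + (½)*18769) = -349868/(-213511 + 18769/2) = -349868/(-408253/2) = -349868*(-2/408253) = 699736/408253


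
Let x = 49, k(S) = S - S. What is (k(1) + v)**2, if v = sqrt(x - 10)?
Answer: 39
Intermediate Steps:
k(S) = 0
v = sqrt(39) (v = sqrt(49 - 10) = sqrt(39) ≈ 6.2450)
(k(1) + v)**2 = (0 + sqrt(39))**2 = (sqrt(39))**2 = 39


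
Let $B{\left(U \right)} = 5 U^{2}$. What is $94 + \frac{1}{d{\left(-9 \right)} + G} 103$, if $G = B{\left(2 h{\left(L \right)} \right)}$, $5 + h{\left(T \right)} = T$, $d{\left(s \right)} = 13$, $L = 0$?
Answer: $\frac{48325}{513} \approx 94.201$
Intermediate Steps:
$h{\left(T \right)} = -5 + T$
$G = 500$ ($G = 5 \left(2 \left(-5 + 0\right)\right)^{2} = 5 \left(2 \left(-5\right)\right)^{2} = 5 \left(-10\right)^{2} = 5 \cdot 100 = 500$)
$94 + \frac{1}{d{\left(-9 \right)} + G} 103 = 94 + \frac{1}{13 + 500} \cdot 103 = 94 + \frac{1}{513} \cdot 103 = 94 + \frac{103}{513} = \frac{48325}{513}$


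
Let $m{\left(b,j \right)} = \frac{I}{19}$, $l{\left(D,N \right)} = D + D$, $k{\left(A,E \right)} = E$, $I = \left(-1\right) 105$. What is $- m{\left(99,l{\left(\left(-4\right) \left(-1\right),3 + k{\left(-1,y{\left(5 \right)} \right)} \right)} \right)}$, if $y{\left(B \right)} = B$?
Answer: $\frac{105}{19} \approx 5.5263$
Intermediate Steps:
$I = -105$
$l{\left(D,N \right)} = 2 D$
$m{\left(b,j \right)} = - \frac{105}{19}$
$- m{\left(99,l{\left(\left(-4\right) \left(-1\right),3 + k{\left(-1,y{\left(5 \right)} \right)} \right)} \right)} = \left(-1\right) \left(- \frac{105}{19}\right) = \frac{105}{19}$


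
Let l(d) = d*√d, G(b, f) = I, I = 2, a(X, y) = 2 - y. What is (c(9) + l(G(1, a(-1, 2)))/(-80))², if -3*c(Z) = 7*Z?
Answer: (840 + √2)²/1600 ≈ 442.49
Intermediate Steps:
c(Z) = -7*Z/3
G(b, f) = 2
l(d) = d^(3/2)
(c(9) + l(G(1, a(-1, 2)))/(-80))² = (-7/3*9 + 2^(3/2)/(-80))² = (-21 + (2*√2)*(-1/80))² = (-21 - √2/40)²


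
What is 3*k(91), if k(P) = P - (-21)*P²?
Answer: 521976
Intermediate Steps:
k(P) = P + 21*P²
3*k(91) = 3*(91*(1 + 21*91)) = 3*(91*(1 + 1911)) = 3*(91*1912) = 3*173992 = 521976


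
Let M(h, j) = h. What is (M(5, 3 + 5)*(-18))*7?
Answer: -630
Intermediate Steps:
(M(5, 3 + 5)*(-18))*7 = (5*(-18))*7 = -90*7 = -630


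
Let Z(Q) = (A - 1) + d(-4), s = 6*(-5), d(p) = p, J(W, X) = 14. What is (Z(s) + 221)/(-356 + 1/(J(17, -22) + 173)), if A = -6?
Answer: -39270/66571 ≈ -0.58990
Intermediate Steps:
s = -30
Z(Q) = -11 (Z(Q) = (-6 - 1) - 4 = -7 - 4 = -11)
(Z(s) + 221)/(-356 + 1/(J(17, -22) + 173)) = (-11 + 221)/(-356 + 1/(14 + 173)) = 210/(-356 + 1/187) = 210/(-66571/187) = 210*(-187/66571) = -39270/66571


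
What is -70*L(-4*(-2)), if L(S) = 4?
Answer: -280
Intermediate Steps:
-70*L(-4*(-2)) = -70*4 = -280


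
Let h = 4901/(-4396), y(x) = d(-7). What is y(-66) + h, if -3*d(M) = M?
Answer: 16069/13188 ≈ 1.2185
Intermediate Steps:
d(M) = -M/3
y(x) = 7/3 (y(x) = -1/3*(-7) = 7/3)
h = -4901/4396 (h = 4901*(-1/4396) = -4901/4396 ≈ -1.1149)
y(-66) + h = 7/3 - 4901/4396 = 16069/13188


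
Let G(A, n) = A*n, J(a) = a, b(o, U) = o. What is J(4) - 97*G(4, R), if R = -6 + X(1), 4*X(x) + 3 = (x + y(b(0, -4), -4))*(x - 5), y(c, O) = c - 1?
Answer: 2623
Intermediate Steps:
y(c, O) = -1 + c
X(x) = -¾ + (-1 + x)*(-5 + x)/4 (X(x) = -¾ + ((x + (-1 + 0))*(x - 5))/4 = -¾ + ((x - 1)*(-5 + x))/4 = -¾ + ((-1 + x)*(-5 + x))/4 = -¾ + (-1 + x)*(-5 + x)/4)
R = -27/4 (R = -6 + (½ - 3/2*1 + (¼)*1²) = -6 + (½ - 3/2 + (¼)*1) = -6 + (½ - 3/2 + ¼) = -6 - ¾ = -27/4 ≈ -6.7500)
J(4) - 97*G(4, R) = 4 - 388*(-27)/4 = 4 - 97*(-27) = 4 + 2619 = 2623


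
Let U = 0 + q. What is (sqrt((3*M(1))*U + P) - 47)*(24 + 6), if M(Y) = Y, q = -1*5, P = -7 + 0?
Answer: -1410 + 30*I*sqrt(22) ≈ -1410.0 + 140.71*I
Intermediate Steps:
P = -7
q = -5
U = -5 (U = 0 - 5 = -5)
(sqrt((3*M(1))*U + P) - 47)*(24 + 6) = (sqrt((3*1)*(-5) - 7) - 47)*(24 + 6) = (sqrt(3*(-5) - 7) - 47)*30 = (sqrt(-15 - 7) - 47)*30 = (sqrt(-22) - 47)*30 = (I*sqrt(22) - 47)*30 = (-47 + I*sqrt(22))*30 = -1410 + 30*I*sqrt(22)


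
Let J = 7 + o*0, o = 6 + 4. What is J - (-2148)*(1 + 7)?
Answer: 17191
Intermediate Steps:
o = 10
J = 7 (J = 7 + 10*0 = 7 + 0 = 7)
J - (-2148)*(1 + 7) = 7 - (-2148)*(1 + 7) = 7 - (-2148)*8 = 7 - 358*(-48) = 7 + 17184 = 17191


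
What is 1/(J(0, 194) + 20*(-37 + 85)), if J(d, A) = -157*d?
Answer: 1/960 ≈ 0.0010417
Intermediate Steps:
1/(J(0, 194) + 20*(-37 + 85)) = 1/(-157*0 + 20*(-37 + 85)) = 1/(0 + 20*48) = 1/(0 + 960) = 1/960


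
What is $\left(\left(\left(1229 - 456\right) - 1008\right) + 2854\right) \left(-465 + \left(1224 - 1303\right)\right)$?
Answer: $-1424736$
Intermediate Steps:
$\left(\left(\left(1229 - 456\right) - 1008\right) + 2854\right) \left(-465 + \left(1224 - 1303\right)\right) = \left(\left(773 - 1008\right) + 2854\right) \left(-465 + \left(1224 - 1303\right)\right) = \left(-235 + 2854\right) \left(-465 - 79\right) = 2619 \left(-544\right) = -1424736$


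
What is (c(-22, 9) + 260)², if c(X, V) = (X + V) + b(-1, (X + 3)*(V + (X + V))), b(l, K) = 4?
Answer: 63001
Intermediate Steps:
c(X, V) = 4 + V + X (c(X, V) = (X + V) + 4 = (V + X) + 4 = 4 + V + X)
(c(-22, 9) + 260)² = ((4 + 9 - 22) + 260)² = (-9 + 260)² = 251² = 63001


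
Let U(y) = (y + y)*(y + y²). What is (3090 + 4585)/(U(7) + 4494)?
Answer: 7675/5278 ≈ 1.4541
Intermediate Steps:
U(y) = 2*y*(y + y²) (U(y) = (2*y)*(y + y²) = 2*y*(y + y²))
(3090 + 4585)/(U(7) + 4494) = (3090 + 4585)/(2*7²*(1 + 7) + 4494) = 7675/(2*49*8 + 4494) = 7675/(784 + 4494) = 7675/5278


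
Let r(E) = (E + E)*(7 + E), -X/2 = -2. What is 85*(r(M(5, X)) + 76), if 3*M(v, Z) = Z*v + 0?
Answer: 197540/9 ≈ 21949.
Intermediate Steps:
X = 4 (X = -2*(-2) = 4)
M(v, Z) = Z*v/3 (M(v, Z) = (Z*v + 0)/3 = (Z*v)/3 = Z*v/3)
r(E) = 2*E*(7 + E) (r(E) = (2*E)*(7 + E) = 2*E*(7 + E))
85*(r(M(5, X)) + 76) = 85*(2*((1/3)*4*5)*(7 + (1/3)*4*5) + 76) = 85*(2*(20/3)*(7 + 20/3) + 76) = 85*(2*(20/3)*(41/3) + 76) = 85*(1640/9 + 76) = 85*(2324/9) = 197540/9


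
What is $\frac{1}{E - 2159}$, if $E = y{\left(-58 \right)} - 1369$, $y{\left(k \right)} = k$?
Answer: $- \frac{1}{3586} \approx -0.00027886$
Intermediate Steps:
$E = -1427$ ($E = -58 - 1369 = -1427$)
$\frac{1}{E - 2159} = \frac{1}{-1427 - 2159} = \frac{1}{-3586} = - \frac{1}{3586}$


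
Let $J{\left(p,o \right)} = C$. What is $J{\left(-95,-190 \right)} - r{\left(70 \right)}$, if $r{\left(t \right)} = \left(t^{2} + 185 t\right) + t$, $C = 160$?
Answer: $-17760$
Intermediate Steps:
$J{\left(p,o \right)} = 160$
$r{\left(t \right)} = t^{2} + 186 t$
$J{\left(-95,-190 \right)} - r{\left(70 \right)} = 160 - 70 \left(186 + 70\right) = 160 - 70 \cdot 256 = 160 - 17920 = -17760$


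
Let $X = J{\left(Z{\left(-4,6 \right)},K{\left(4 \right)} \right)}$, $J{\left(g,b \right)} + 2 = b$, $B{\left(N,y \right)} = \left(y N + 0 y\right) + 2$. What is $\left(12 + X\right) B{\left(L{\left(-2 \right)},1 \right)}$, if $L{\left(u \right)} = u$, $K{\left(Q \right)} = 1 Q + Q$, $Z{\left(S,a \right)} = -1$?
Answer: $0$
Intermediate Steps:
$K{\left(Q \right)} = 2 Q$ ($K{\left(Q \right)} = Q + Q = 2 Q$)
$B{\left(N,y \right)} = 2 + N y$ ($B{\left(N,y \right)} = \left(N y + 0\right) + 2 = N y + 2 = 2 + N y$)
$J{\left(g,b \right)} = -2 + b$
$X = 6$ ($X = -2 + 2 \cdot 4 = -2 + 8 = 6$)
$\left(12 + X\right) B{\left(L{\left(-2 \right)},1 \right)} = \left(12 + 6\right) \left(2 - 2\right) = 18 \left(2 - 2\right) = 18 \cdot 0 = 0$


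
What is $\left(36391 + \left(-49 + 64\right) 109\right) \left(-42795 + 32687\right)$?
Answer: $-384366808$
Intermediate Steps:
$\left(36391 + \left(-49 + 64\right) 109\right) \left(-42795 + 32687\right) = \left(36391 + 15 \cdot 109\right) \left(-10108\right) = \left(36391 + 1635\right) \left(-10108\right) = 38026 \left(-10108\right) = -384366808$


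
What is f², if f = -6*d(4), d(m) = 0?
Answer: 0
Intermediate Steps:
f = 0 (f = -6*0 = 0)
f² = 0² = 0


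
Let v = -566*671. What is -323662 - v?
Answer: 56124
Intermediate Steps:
v = -379786
-323662 - v = -323662 - 1*(-379786) = -323662 + 379786 = 56124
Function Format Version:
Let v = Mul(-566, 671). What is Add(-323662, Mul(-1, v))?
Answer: 56124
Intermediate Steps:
v = -379786
Add(-323662, Mul(-1, v)) = Add(-323662, Mul(-1, -379786)) = Add(-323662, 379786) = 56124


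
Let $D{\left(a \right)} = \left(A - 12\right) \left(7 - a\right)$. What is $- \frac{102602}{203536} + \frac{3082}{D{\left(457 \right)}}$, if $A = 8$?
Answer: $\frac{27663397}{22897800} \approx 1.2081$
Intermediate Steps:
$D{\left(a \right)} = -28 + 4 a$ ($D{\left(a \right)} = \left(8 - 12\right) \left(7 - a\right) = - 4 \left(7 - a\right) = -28 + 4 a$)
$- \frac{102602}{203536} + \frac{3082}{D{\left(457 \right)}} = - \frac{102602}{203536} + \frac{3082}{-28 + 4 \cdot 457} = \left(-102602\right) \frac{1}{203536} + \frac{3082}{-28 + 1828} = - \frac{51301}{101768} + \frac{3082}{1800} = - \frac{51301}{101768} + 3082 \cdot \frac{1}{1800} = - \frac{51301}{101768} + \frac{1541}{900} = \frac{27663397}{22897800}$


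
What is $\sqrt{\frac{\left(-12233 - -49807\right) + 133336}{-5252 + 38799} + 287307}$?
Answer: $\frac{9 \sqrt{3991868872493}}{33547} \approx 536.01$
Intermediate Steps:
$\sqrt{\frac{\left(-12233 - -49807\right) + 133336}{-5252 + 38799} + 287307} = \sqrt{\frac{\left(-12233 + 49807\right) + 133336}{33547} + 287307} = \sqrt{\left(37574 + 133336\right) \frac{1}{33547} + 287307} = \sqrt{170910 \cdot \frac{1}{33547} + 287307} = \sqrt{\frac{170910}{33547} + 287307} = \sqrt{\frac{9638458839}{33547}} = \frac{9 \sqrt{3991868872493}}{33547}$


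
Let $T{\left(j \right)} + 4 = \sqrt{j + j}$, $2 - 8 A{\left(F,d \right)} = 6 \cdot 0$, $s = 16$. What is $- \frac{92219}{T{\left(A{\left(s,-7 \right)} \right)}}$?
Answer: $\frac{737752}{31} + \frac{92219 \sqrt{2}}{31} \approx 28005.0$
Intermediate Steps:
$A{\left(F,d \right)} = \frac{1}{4}$ ($A{\left(F,d \right)} = \frac{1}{4} - \frac{6 \cdot 0}{8} = \frac{1}{4} - 0 = \frac{1}{4} + 0 = \frac{1}{4}$)
$T{\left(j \right)} = -4 + \sqrt{2} \sqrt{j}$ ($T{\left(j \right)} = -4 + \sqrt{j + j} = -4 + \sqrt{2 j} = -4 + \sqrt{2} \sqrt{j}$)
$- \frac{92219}{T{\left(A{\left(s,-7 \right)} \right)}} = - \frac{92219}{-4 + \frac{\sqrt{2}}{2}}$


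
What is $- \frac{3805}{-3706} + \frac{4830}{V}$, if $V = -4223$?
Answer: $- \frac{1831465}{15650438} \approx -0.11702$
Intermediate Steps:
$- \frac{3805}{-3706} + \frac{4830}{V} = - \frac{3805}{-3706} + \frac{4830}{-4223} = \left(-3805\right) \left(- \frac{1}{3706}\right) + 4830 \left(- \frac{1}{4223}\right) = \frac{3805}{3706} - \frac{4830}{4223} = - \frac{1831465}{15650438}$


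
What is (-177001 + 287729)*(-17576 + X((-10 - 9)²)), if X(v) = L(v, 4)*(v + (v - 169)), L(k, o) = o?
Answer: -1701224992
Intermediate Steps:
X(v) = -676 + 8*v (X(v) = 4*(v + (v - 169)) = 4*(v + (-169 + v)) = 4*(-169 + 2*v) = -676 + 8*v)
(-177001 + 287729)*(-17576 + X((-10 - 9)²)) = (-177001 + 287729)*(-17576 + (-676 + 8*(-10 - 9)²)) = 110728*(-17576 + (-676 + 8*(-19)²)) = 110728*(-17576 + (-676 + 8*361)) = 110728*(-17576 + (-676 + 2888)) = 110728*(-17576 + 2212) = 110728*(-15364) = -1701224992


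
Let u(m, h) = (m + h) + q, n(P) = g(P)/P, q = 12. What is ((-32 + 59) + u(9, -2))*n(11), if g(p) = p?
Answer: 46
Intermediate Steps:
n(P) = 1 (n(P) = P/P = 1)
u(m, h) = 12 + h + m (u(m, h) = (m + h) + 12 = (h + m) + 12 = 12 + h + m)
((-32 + 59) + u(9, -2))*n(11) = ((-32 + 59) + (12 - 2 + 9))*1 = (27 + 19)*1 = 46*1 = 46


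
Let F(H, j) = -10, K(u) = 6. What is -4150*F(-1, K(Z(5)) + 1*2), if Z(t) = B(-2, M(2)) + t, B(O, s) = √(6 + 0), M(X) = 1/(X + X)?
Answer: 41500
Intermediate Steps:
M(X) = 1/(2*X)
B(O, s) = √6
Z(t) = t + √6 (Z(t) = √6 + t = t + √6)
-4150*F(-1, K(Z(5)) + 1*2) = -4150*(-10) = 41500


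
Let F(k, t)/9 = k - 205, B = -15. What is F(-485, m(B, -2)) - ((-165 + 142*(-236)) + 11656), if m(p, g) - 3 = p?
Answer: 15811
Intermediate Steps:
m(p, g) = 3 + p
F(k, t) = -1845 + 9*k (F(k, t) = 9*(k - 205) = 9*(-205 + k) = -1845 + 9*k)
F(-485, m(B, -2)) - ((-165 + 142*(-236)) + 11656) = (-1845 + 9*(-485)) - ((-165 + 142*(-236)) + 11656) = (-1845 - 4365) - ((-165 - 33512) + 11656) = -6210 - (-33677 + 11656) = -6210 - 1*(-22021) = -6210 + 22021 = 15811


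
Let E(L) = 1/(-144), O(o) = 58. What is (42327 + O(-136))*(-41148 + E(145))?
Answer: -251144391505/144 ≈ -1.7441e+9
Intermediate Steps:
E(L) = -1/144
(42327 + O(-136))*(-41148 + E(145)) = (42327 + 58)*(-41148 - 1/144) = 42385*(-5925313/144) = -251144391505/144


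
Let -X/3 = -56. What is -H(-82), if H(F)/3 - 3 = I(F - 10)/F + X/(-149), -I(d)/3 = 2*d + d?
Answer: 150741/6109 ≈ 24.675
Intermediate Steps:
X = 168 (X = -3*(-56) = 168)
I(d) = -9*d (I(d) = -3*(2*d + d) = -9*d)
H(F) = 837/149 + 3*(90 - 9*F)/F (H(F) = 9 + 3*((-9*(F - 10))/F + 168/(-149)) = 9 + 3*((-9*(-10 + F))/F + 168*(-1/149)) = 9 + 3*((90 - 9*F)/F - 168/149) = 9 + 3*(-168/149 + (90 - 9*F)/F) = 9 + (-504/149 + 3*(90 - 9*F)/F) = 837/149 + 3*(90 - 9*F)/F)
-H(-82) = -(-3186/149 + 270/(-82)) = -(-3186/149 + 270*(-1/82)) = -(-3186/149 - 135/41) = -1*(-150741/6109) = 150741/6109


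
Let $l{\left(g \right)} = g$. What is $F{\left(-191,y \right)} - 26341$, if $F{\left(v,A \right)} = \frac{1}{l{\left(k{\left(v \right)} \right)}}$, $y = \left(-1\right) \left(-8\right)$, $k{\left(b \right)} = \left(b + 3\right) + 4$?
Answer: $- \frac{4846745}{184} \approx -26341.0$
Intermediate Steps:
$k{\left(b \right)} = 7 + b$ ($k{\left(b \right)} = \left(3 + b\right) + 4 = 7 + b$)
$y = 8$
$F{\left(v,A \right)} = \frac{1}{7 + v}$
$F{\left(-191,y \right)} - 26341 = \frac{1}{7 - 191} - 26341 = \frac{1}{-184} - 26341 = - \frac{1}{184} - 26341 = - \frac{4846745}{184}$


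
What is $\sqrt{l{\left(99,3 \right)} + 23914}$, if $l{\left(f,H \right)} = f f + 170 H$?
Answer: $185$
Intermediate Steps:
$l{\left(f,H \right)} = f^{2} + 170 H$
$\sqrt{l{\left(99,3 \right)} + 23914} = \sqrt{\left(99^{2} + 170 \cdot 3\right) + 23914} = \sqrt{\left(9801 + 510\right) + 23914} = \sqrt{10311 + 23914} = \sqrt{34225} = 185$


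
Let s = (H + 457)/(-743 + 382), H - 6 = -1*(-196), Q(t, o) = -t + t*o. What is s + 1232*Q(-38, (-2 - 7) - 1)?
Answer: 185905677/361 ≈ 5.1497e+5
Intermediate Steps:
Q(t, o) = -t + o*t
H = 202 (H = 6 - 1*(-196) = 6 + 196 = 202)
s = -659/361 (s = (202 + 457)/(-743 + 382) = 659/(-361) = 659*(-1/361) = -659/361 ≈ -1.8255)
s + 1232*Q(-38, (-2 - 7) - 1) = -659/361 + 1232*(-38*(-1 + ((-2 - 7) - 1))) = -659/361 + 1232*(-38*(-1 + (-9 - 1))) = -659/361 + 1232*(-38*(-1 - 10)) = -659/361 + 1232*(-38*(-11)) = -659/361 + 1232*418 = -659/361 + 514976 = 185905677/361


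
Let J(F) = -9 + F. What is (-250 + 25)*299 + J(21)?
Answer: -67263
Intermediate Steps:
(-250 + 25)*299 + J(21) = (-250 + 25)*299 + (-9 + 21) = -225*299 + 12 = -67275 + 12 = -67263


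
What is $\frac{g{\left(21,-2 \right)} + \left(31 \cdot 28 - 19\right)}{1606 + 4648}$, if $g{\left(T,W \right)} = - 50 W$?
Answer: $\frac{949}{6254} \approx 0.15174$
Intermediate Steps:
$\frac{g{\left(21,-2 \right)} + \left(31 \cdot 28 - 19\right)}{1606 + 4648} = \frac{\left(-50\right) \left(-2\right) + \left(31 \cdot 28 - 19\right)}{1606 + 4648} = \frac{100 + \left(868 - 19\right)}{6254} = \left(100 + 849\right) \frac{1}{6254} = 949 \cdot \frac{1}{6254} = \frac{949}{6254}$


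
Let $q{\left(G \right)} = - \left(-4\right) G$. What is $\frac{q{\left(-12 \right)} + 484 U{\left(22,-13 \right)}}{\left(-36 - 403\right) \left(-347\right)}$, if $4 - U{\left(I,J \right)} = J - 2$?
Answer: $\frac{9148}{152333} \approx 0.060053$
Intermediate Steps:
$q{\left(G \right)} = 4 G$
$U{\left(I,J \right)} = 6 - J$ ($U{\left(I,J \right)} = 4 - \left(J - 2\right) = 4 - \left(-2 + J\right) = 6 - J$)
$\frac{q{\left(-12 \right)} + 484 U{\left(22,-13 \right)}}{\left(-36 - 403\right) \left(-347\right)} = \frac{4 \left(-12\right) + 484 \left(6 - -13\right)}{\left(-36 - 403\right) \left(-347\right)} = \frac{-48 + 484 \left(6 + 13\right)}{\left(-439\right) \left(-347\right)} = \frac{-48 + 484 \cdot 19}{152333} = \left(-48 + 9196\right) \frac{1}{152333} = 9148 \cdot \frac{1}{152333} = \frac{9148}{152333}$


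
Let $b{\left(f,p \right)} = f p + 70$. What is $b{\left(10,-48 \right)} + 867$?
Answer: $457$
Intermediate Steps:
$b{\left(f,p \right)} = 70 + f p$
$b{\left(10,-48 \right)} + 867 = \left(70 + 10 \left(-48\right)\right) + 867 = \left(70 - 480\right) + 867 = -410 + 867 = 457$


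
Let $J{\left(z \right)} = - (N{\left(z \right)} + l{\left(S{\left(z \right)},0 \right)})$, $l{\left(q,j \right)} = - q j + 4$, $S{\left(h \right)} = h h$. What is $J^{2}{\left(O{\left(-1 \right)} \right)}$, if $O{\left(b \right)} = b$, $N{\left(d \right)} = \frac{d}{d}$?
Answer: $25$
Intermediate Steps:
$N{\left(d \right)} = 1$
$S{\left(h \right)} = h^{2}$
$l{\left(q,j \right)} = 4 - j q$ ($l{\left(q,j \right)} = - j q + 4 = 4 - j q$)
$J{\left(z \right)} = -5$ ($J{\left(z \right)} = - (1 + \left(4 - 0 z^{2}\right)) = - (1 + \left(4 + 0\right)) = - (1 + 4) = \left(-1\right) 5 = -5$)
$J^{2}{\left(O{\left(-1 \right)} \right)} = \left(-5\right)^{2} = 25$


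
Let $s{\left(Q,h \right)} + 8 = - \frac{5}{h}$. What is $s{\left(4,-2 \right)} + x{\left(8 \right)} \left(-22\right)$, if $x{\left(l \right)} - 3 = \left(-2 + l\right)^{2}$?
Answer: $- \frac{1727}{2} \approx -863.5$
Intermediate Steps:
$s{\left(Q,h \right)} = -8 - \frac{5}{h}$
$x{\left(l \right)} = 3 + \left(-2 + l\right)^{2}$
$s{\left(4,-2 \right)} + x{\left(8 \right)} \left(-22\right) = \left(-8 - \frac{5}{-2}\right) + \left(3 + \left(-2 + 8\right)^{2}\right) \left(-22\right) = \left(-8 - - \frac{5}{2}\right) + \left(3 + 6^{2}\right) \left(-22\right) = \left(-8 + \frac{5}{2}\right) + \left(3 + 36\right) \left(-22\right) = - \frac{11}{2} + 39 \left(-22\right) = - \frac{11}{2} - 858 = - \frac{1727}{2}$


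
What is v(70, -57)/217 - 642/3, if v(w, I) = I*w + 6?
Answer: -50422/217 ≈ -232.36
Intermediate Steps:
v(w, I) = 6 + I*w
v(70, -57)/217 - 642/3 = (6 - 57*70)/217 - 642/3 = (6 - 3990)*(1/217) - 642*⅓ = -3984*1/217 - 214 = -3984/217 - 214 = -50422/217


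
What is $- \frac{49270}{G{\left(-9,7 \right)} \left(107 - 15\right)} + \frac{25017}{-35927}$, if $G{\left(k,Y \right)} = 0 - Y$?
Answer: $\frac{877006171}{11568494} \approx 75.81$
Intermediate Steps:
$G{\left(k,Y \right)} = - Y$
$- \frac{49270}{G{\left(-9,7 \right)} \left(107 - 15\right)} + \frac{25017}{-35927} = - \frac{49270}{\left(-1\right) 7 \left(107 - 15\right)} + \frac{25017}{-35927} = - \frac{49270}{\left(-7\right) \left(107 - 15\right)} + 25017 \left(- \frac{1}{35927}\right) = - \frac{49270}{\left(-7\right) 92} - \frac{25017}{35927} = - \frac{49270}{-644} - \frac{25017}{35927} = \left(-49270\right) \left(- \frac{1}{644}\right) - \frac{25017}{35927} = \frac{24635}{322} - \frac{25017}{35927} = \frac{877006171}{11568494}$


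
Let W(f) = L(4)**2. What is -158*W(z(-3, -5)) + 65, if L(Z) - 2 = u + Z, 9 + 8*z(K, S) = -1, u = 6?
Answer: -22687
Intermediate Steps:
z(K, S) = -5/4 (z(K, S) = -9/8 + (1/8)*(-1) = -9/8 - 1/8 = -5/4)
L(Z) = 8 + Z (L(Z) = 2 + (6 + Z) = 8 + Z)
W(f) = 144 (W(f) = (8 + 4)**2 = 12**2 = 144)
-158*W(z(-3, -5)) + 65 = -158*144 + 65 = -22752 + 65 = -22687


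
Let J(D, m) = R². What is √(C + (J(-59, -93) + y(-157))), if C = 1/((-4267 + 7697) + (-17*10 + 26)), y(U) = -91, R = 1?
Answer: I*√971798354/3286 ≈ 9.4868*I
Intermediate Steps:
J(D, m) = 1 (J(D, m) = 1² = 1)
C = 1/3286 (C = 1/(3430 + (-170 + 26)) = 1/(3430 - 144) = 1/3286 ≈ 0.00030432)
√(C + (J(-59, -93) + y(-157))) = √(1/3286 + (1 - 91)) = √(1/3286 - 90) = √(-295739/3286) = I*√971798354/3286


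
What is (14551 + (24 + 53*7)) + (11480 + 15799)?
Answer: 42225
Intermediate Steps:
(14551 + (24 + 53*7)) + (11480 + 15799) = (14551 + (24 + 371)) + 27279 = (14551 + 395) + 27279 = 14946 + 27279 = 42225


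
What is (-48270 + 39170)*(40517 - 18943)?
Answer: -196323400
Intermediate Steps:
(-48270 + 39170)*(40517 - 18943) = -9100*21574 = -196323400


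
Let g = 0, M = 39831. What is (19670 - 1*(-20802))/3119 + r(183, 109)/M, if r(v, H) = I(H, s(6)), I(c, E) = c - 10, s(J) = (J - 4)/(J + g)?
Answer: 48859061/3764633 ≈ 12.978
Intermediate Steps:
s(J) = (-4 + J)/J (s(J) = (J - 4)/(J + 0) = (-4 + J)/J)
I(c, E) = -10 + c
r(v, H) = -10 + H
(19670 - 1*(-20802))/3119 + r(183, 109)/M = (19670 - 1*(-20802))/3119 + (-10 + 109)/39831 = (19670 + 20802)*(1/3119) + 99*(1/39831) = 40472*(1/3119) + 3/1207 = 40472/3119 + 3/1207 = 48859061/3764633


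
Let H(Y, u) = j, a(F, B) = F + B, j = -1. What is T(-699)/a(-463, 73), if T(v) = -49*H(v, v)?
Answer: -49/390 ≈ -0.12564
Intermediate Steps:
a(F, B) = B + F
H(Y, u) = -1
T(v) = 49 (T(v) = -49*(-1) = 49)
T(-699)/a(-463, 73) = 49/(73 - 463) = 49/(-390) = 49*(-1/390) = -49/390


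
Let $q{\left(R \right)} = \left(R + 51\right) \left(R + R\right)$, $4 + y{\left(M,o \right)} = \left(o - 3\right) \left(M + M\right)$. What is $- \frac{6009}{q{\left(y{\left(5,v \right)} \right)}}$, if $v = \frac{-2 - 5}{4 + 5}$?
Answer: $\frac{486729}{62416} \approx 7.7981$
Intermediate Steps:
$v = - \frac{7}{9} \approx -0.77778$
$y{\left(M,o \right)} = -4 + 2 M \left(-3 + o\right)$ ($y{\left(M,o \right)} = -4 + \left(o - 3\right) \left(M + M\right) = -4 + \left(-3 + o\right) 2 M = -4 + 2 M \left(-3 + o\right)$)
$q{\left(R \right)} = 2 R \left(51 + R\right)$ ($q{\left(R \right)} = \left(51 + R\right) 2 R = 2 R \left(51 + R\right)$)
$- \frac{6009}{q{\left(y{\left(5,v \right)} \right)}} = - \frac{6009}{2 \left(-4 - 30 + 2 \cdot 5 \left(- \frac{7}{9}\right)\right) \left(51 - \left(34 + \frac{70}{9}\right)\right)} = - \frac{6009}{2 \left(-4 - 30 - \frac{70}{9}\right) \left(51 - \frac{376}{9}\right)} = - \frac{6009}{2 \left(- \frac{376}{9}\right) \left(51 - \frac{376}{9}\right)} = - \frac{6009}{2 \left(- \frac{376}{9}\right) \frac{83}{9}} = - \frac{6009}{- \frac{62416}{81}} = \left(-6009\right) \left(- \frac{81}{62416}\right) = \frac{486729}{62416}$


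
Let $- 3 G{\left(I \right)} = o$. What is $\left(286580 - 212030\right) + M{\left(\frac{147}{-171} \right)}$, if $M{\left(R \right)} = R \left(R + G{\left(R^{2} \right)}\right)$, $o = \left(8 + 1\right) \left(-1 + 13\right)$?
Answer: $\frac{242315899}{3249} \approx 74582.0$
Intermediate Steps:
$o = 108$ ($o = 9 \cdot 12 = 108$)
$G{\left(I \right)} = -36$ ($G{\left(I \right)} = \left(- \frac{1}{3}\right) 108 = -36$)
$M{\left(R \right)} = R \left(-36 + R\right)$ ($M{\left(R \right)} = R \left(R - 36\right) = R \left(-36 + R\right)$)
$\left(286580 - 212030\right) + M{\left(\frac{147}{-171} \right)} = \left(286580 - 212030\right) + \frac{147}{-171} \left(-36 + \frac{147}{-171}\right) = 74550 + 147 \left(- \frac{1}{171}\right) \left(-36 + 147 \left(- \frac{1}{171}\right)\right) = 74550 - \frac{49 \left(-36 - \frac{49}{57}\right)}{57} = 74550 - - \frac{102949}{3249} = 74550 + \frac{102949}{3249} = \frac{242315899}{3249}$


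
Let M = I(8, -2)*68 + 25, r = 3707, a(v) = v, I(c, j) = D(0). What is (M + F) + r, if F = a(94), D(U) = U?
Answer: 3826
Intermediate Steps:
I(c, j) = 0
F = 94
M = 25 (M = 0*68 + 25 = 0 + 25 = 25)
(M + F) + r = (25 + 94) + 3707 = 119 + 3707 = 3826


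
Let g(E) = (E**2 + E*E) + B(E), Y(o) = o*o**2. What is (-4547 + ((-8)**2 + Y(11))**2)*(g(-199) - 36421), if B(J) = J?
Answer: 82672016196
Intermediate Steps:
Y(o) = o**3
g(E) = E + 2*E**2 (g(E) = (E**2 + E*E) + E = (E**2 + E**2) + E = 2*E**2 + E = E + 2*E**2)
(-4547 + ((-8)**2 + Y(11))**2)*(g(-199) - 36421) = (-4547 + ((-8)**2 + 11**3)**2)*(-199*(1 + 2*(-199)) - 36421) = (-4547 + (64 + 1331)**2)*(-199*(1 - 398) - 36421) = (-4547 + 1395**2)*(-199*(-397) - 36421) = (-4547 + 1946025)*(79003 - 36421) = 1941478*42582 = 82672016196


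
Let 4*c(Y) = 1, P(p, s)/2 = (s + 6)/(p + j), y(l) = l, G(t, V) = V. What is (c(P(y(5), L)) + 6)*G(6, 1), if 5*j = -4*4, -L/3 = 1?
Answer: 25/4 ≈ 6.2500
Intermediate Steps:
L = -3 (L = -3*1 = -3)
j = -16/5 (j = (-4*4)/5 = (⅕)*(-16) = -16/5 ≈ -3.2000)
P(p, s) = 2*(6 + s)/(-16/5 + p) (P(p, s) = 2*((s + 6)/(p - 16/5)) = 2*((6 + s)/(-16/5 + p)) = 2*(6 + s)/(-16/5 + p))
c(Y) = ¼ (c(Y) = (¼)*1 = ¼)
(c(P(y(5), L)) + 6)*G(6, 1) = (¼ + 6)*1 = (25/4)*1 = 25/4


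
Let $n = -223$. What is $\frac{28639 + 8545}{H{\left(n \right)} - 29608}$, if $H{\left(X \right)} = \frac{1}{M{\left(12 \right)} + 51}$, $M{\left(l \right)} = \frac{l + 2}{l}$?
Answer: $- \frac{5819296}{4633649} \approx -1.2559$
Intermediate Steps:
$M{\left(l \right)} = \frac{2 + l}{l}$
$H{\left(X \right)} = \frac{6}{313}$ ($H{\left(X \right)} = \frac{1}{\frac{2 + 12}{12} + 51} = \frac{1}{\frac{1}{12} \cdot 14 + 51} = \frac{1}{\frac{7}{6} + 51} = \frac{1}{\frac{313}{6}} = \frac{6}{313}$)
$\frac{28639 + 8545}{H{\left(n \right)} - 29608} = \frac{28639 + 8545}{\frac{6}{313} - 29608} = \frac{37184}{- \frac{9267298}{313}} = 37184 \left(- \frac{313}{9267298}\right) = - \frac{5819296}{4633649}$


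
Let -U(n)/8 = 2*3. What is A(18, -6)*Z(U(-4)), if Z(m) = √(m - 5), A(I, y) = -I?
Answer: -18*I*√53 ≈ -131.04*I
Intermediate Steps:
U(n) = -48 (U(n) = -16*3 = -8*6 = -48)
Z(m) = √(-5 + m)
A(18, -6)*Z(U(-4)) = (-1*18)*√(-5 - 48) = -18*I*√53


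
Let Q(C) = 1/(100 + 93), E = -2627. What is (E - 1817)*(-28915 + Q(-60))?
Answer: 24800159736/193 ≈ 1.2850e+8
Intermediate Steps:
Q(C) = 1/193
(E - 1817)*(-28915 + Q(-60)) = (-2627 - 1817)*(-28915 + 1/193) = -4444*(-5580594/193) = 24800159736/193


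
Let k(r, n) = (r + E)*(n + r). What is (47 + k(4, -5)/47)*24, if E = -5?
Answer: 53040/47 ≈ 1128.5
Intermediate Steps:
k(r, n) = (-5 + r)*(n + r) (k(r, n) = (r - 5)*(n + r) = (-5 + r)*(n + r))
(47 + k(4, -5)/47)*24 = (47 + (4² - 5*(-5) - 5*4 - 5*4)/47)*24 = (47 + (16 + 25 - 20 - 20)*(1/47))*24 = (47 + 1*(1/47))*24 = (47 + 1/47)*24 = (2210/47)*24 = 53040/47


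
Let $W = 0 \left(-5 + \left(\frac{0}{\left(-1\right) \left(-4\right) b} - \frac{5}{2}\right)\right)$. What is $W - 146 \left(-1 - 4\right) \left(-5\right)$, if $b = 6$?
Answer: $-3650$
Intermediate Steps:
$W = 0$ ($W = 0 \left(-5 + \left(\frac{0}{\left(-1\right) \left(-4\right) 6} - \frac{5}{2}\right)\right) = 0 \left(-5 - \left(\frac{5}{2} + \frac{0}{4 \cdot 6}\right)\right) = 0 \left(-5 - \left(\frac{5}{2} + \frac{0}{24}\right)\right) = 0 \left(-5 + \left(0 \cdot \frac{1}{24} - \frac{5}{2}\right)\right) = 0 \left(-5 + \left(0 - \frac{5}{2}\right)\right) = 0 \left(-5 - \frac{5}{2}\right) = 0 \left(- \frac{15}{2}\right) = 0$)
$W - 146 \left(-1 - 4\right) \left(-5\right) = 0 - 146 \left(-1 - 4\right) \left(-5\right) = 0 - 146 \left(\left(-5\right) \left(-5\right)\right) = 0 - 3650 = -3650$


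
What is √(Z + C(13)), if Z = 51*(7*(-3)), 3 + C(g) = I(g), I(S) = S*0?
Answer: I*√1074 ≈ 32.772*I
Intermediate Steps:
I(S) = 0
C(g) = -3 (C(g) = -3 + 0 = -3)
Z = -1071 (Z = 51*(-21) = -1071)
√(Z + C(13)) = √(-1071 - 3) = √(-1074) = I*√1074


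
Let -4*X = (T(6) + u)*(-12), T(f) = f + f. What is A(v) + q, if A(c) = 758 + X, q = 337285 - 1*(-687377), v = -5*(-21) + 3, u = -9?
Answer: 1025429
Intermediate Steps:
T(f) = 2*f
X = 9 (X = -(2*6 - 9)*(-12)/4 = -(12 - 9)*(-12)/4 = -3*(-12)/4 = -¼*(-36) = 9)
v = 108 (v = 105 + 3 = 108)
q = 1024662 (q = 337285 + 687377 = 1024662)
A(c) = 767 (A(c) = 758 + 9 = 767)
A(v) + q = 767 + 1024662 = 1025429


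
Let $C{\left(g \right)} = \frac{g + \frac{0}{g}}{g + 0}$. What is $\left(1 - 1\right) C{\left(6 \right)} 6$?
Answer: $0$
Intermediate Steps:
$C{\left(g \right)} = 1$ ($C{\left(g \right)} = \frac{g + 0}{g} = \frac{g}{g} = 1$)
$\left(1 - 1\right) C{\left(6 \right)} 6 = \left(1 - 1\right) 1 \cdot 6 = 0 \cdot 1 \cdot 6 = 0 \cdot 6 = 0$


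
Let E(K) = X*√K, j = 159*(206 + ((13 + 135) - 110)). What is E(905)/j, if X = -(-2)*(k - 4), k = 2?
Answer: -√905/9699 ≈ -0.0031017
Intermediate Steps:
X = -4 (X = -(-2)*(2 - 4) = -(-2)*(-2) = -1*4 = -4)
j = 38796 (j = 159*(206 + (148 - 110)) = 159*(206 + 38) = 159*244 = 38796)
E(K) = -4*√K
E(905)/j = -4*√905/38796 = -4*√905*(1/38796) = -√905/9699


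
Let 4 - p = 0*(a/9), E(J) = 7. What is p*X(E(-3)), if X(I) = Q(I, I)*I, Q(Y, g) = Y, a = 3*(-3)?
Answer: 196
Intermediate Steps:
a = -9
X(I) = I² (X(I) = I*I = I²)
p = 4 (p = 4 - 0*(-9/9) = 4 - 0*(-9*⅑) = 4 - 0*(-1) = 4 - 1*0 = 4 + 0 = 4)
p*X(E(-3)) = 4*7² = 4*49 = 196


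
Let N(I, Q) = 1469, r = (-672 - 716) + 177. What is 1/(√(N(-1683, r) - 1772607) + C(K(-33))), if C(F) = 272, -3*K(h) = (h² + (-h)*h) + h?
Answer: 136/922561 - I*√1771138/1845122 ≈ 0.00014742 - 0.00072128*I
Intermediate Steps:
r = -1211 (r = -1388 + 177 = -1211)
K(h) = -h/3 (K(h) = -((h² + (-h)*h) + h)/3 = -((h² - h²) + h)/3 = -(0 + h)/3 = -h/3)
1/(√(N(-1683, r) - 1772607) + C(K(-33))) = 1/(√(1469 - 1772607) + 272) = 1/(√(-1771138) + 272) = 1/(I*√1771138 + 272) = 1/(272 + I*√1771138)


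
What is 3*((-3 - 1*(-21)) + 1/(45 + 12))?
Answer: 1027/19 ≈ 54.053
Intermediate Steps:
3*((-3 - 1*(-21)) + 1/(45 + 12)) = 3*((-3 + 21) + 1/57) = 3*(18 + 1/57) = 3*(1027/57) = 1027/19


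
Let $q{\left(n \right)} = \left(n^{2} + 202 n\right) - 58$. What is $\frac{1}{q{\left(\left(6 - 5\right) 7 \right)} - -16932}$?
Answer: $\frac{1}{18337} \approx 5.4535 \cdot 10^{-5}$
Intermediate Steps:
$q{\left(n \right)} = -58 + n^{2} + 202 n$
$\frac{1}{q{\left(\left(6 - 5\right) 7 \right)} - -16932} = \frac{1}{\left(-58 + \left(\left(6 - 5\right) 7\right)^{2} + 202 \left(6 - 5\right) 7\right) - -16932} = \frac{1}{\left(-58 + \left(1 \cdot 7\right)^{2} + 202 \cdot 1 \cdot 7\right) + 16932} = \frac{1}{\left(-58 + 7^{2} + 202 \cdot 7\right) + 16932} = \frac{1}{\left(-58 + 49 + 1414\right) + 16932} = \frac{1}{1405 + 16932} = \frac{1}{18337}$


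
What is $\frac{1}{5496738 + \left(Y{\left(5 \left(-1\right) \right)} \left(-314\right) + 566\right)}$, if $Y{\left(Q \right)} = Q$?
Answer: $\frac{1}{5498874} \approx 1.8186 \cdot 10^{-7}$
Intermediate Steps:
$\frac{1}{5496738 + \left(Y{\left(5 \left(-1\right) \right)} \left(-314\right) + 566\right)} = \frac{1}{5496738 + \left(5 \left(-1\right) \left(-314\right) + 566\right)} = \frac{1}{5496738 + \left(\left(-5\right) \left(-314\right) + 566\right)} = \frac{1}{5496738 + \left(1570 + 566\right)} = \frac{1}{5496738 + 2136} = \frac{1}{5498874}$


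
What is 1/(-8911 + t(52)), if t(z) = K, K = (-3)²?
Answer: -1/8902 ≈ -0.00011233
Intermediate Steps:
K = 9
t(z) = 9
1/(-8911 + t(52)) = 1/(-8911 + 9) = 1/(-8902) = -1/8902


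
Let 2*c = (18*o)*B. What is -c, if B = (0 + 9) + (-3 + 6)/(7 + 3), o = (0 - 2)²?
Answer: -1674/5 ≈ -334.80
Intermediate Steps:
o = 4 (o = (-2)² = 4)
B = 93/10 (B = 9 + 3/10 = 93/10 ≈ 9.3000)
c = 1674/5 (c = ((18*4)*(93/10))/2 = (72*(93/10))/2 = (½)*(3348/5) = 1674/5 ≈ 334.80)
-c = -1*1674/5 = -1674/5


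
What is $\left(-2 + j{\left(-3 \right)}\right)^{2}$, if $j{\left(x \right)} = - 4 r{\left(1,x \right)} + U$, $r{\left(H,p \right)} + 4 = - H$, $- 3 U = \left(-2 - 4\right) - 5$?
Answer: $\frac{4225}{9} \approx 469.44$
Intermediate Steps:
$U = \frac{11}{3}$ ($U = - \frac{\left(-2 - 4\right) - 5}{3} = - \frac{-6 - 5}{3} = \left(- \frac{1}{3}\right) \left(-11\right) = \frac{11}{3} \approx 3.6667$)
$r{\left(H,p \right)} = -4 - H$
$j{\left(x \right)} = \frac{71}{3}$ ($j{\left(x \right)} = - 4 \left(-4 - 1\right) + \frac{11}{3} = \left(-4\right) \left(-5\right) + \frac{11}{3} = 20 + \frac{11}{3} = \frac{71}{3}$)
$\left(-2 + j{\left(-3 \right)}\right)^{2} = \left(-2 + \frac{71}{3}\right)^{2} = \left(\frac{65}{3}\right)^{2} = \frac{4225}{9}$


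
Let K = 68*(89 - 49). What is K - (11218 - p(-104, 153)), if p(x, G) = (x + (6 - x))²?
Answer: -8462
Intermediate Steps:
p(x, G) = 36 (p(x, G) = 6² = 36)
K = 2720 (K = 68*40 = 2720)
K - (11218 - p(-104, 153)) = 2720 - (11218 - 1*36) = 2720 - (11218 - 36) = 2720 - 1*11182 = 2720 - 11182 = -8462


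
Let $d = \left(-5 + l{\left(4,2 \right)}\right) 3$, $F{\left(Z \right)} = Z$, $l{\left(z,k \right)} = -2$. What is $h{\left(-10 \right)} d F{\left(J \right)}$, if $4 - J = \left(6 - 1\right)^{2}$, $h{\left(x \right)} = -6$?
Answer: $-2646$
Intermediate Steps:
$J = -21$ ($J = 4 - \left(6 - 1\right)^{2} = 4 - 5^{2} = 4 - 25 = -21$)
$d = -21$ ($d = \left(-5 - 2\right) 3 = \left(-7\right) 3 = -21$)
$h{\left(-10 \right)} d F{\left(J \right)} = \left(-6\right) \left(-21\right) \left(-21\right) = 126 \left(-21\right) = -2646$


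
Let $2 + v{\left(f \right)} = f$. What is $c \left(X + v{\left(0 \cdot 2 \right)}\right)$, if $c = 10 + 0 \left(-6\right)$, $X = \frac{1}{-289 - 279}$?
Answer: $- \frac{5685}{284} \approx -20.018$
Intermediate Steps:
$X = - \frac{1}{568}$ ($X = \frac{1}{-568} = - \frac{1}{568} \approx -0.0017606$)
$c = 10$ ($c = 10 + 0 = 10$)
$v{\left(f \right)} = -2 + f$
$c \left(X + v{\left(0 \cdot 2 \right)}\right) = 10 \left(- \frac{1}{568} + \left(-2 + 0 \cdot 2\right)\right) = 10 \left(- \frac{1}{568} + \left(-2 + 0\right)\right) = 10 \left(- \frac{1}{568} - 2\right) = 10 \left(- \frac{1137}{568}\right) = - \frac{5685}{284}$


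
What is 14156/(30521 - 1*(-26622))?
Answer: 14156/57143 ≈ 0.24773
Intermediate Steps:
14156/(30521 - 1*(-26622)) = 14156/(30521 + 26622) = 14156/57143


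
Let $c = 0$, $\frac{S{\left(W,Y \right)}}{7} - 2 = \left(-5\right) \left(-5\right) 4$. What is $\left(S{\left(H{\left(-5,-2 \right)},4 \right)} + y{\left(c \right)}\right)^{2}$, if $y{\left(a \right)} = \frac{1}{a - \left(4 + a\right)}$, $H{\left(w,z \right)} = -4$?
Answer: $\frac{8151025}{16} \approx 5.0944 \cdot 10^{5}$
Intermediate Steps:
$S{\left(W,Y \right)} = 714$ ($S{\left(W,Y \right)} = 14 + 7 \left(-5\right) \left(-5\right) 4 = 14 + 7 \cdot 25 \cdot 4 = 14 + 7 \cdot 100 = 14 + 700 = 714$)
$y{\left(a \right)} = - \frac{1}{4}$ ($y{\left(a \right)} = \frac{1}{-4} = - \frac{1}{4}$)
$\left(S{\left(H{\left(-5,-2 \right)},4 \right)} + y{\left(c \right)}\right)^{2} = \left(714 - \frac{1}{4}\right)^{2} = \left(\frac{2855}{4}\right)^{2} = \frac{8151025}{16}$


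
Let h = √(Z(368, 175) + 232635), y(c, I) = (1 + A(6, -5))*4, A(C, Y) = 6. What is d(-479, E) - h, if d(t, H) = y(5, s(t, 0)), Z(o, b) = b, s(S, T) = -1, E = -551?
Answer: 28 - √232810 ≈ -454.50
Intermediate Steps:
y(c, I) = 28 (y(c, I) = (1 + 6)*4 = 7*4 = 28)
d(t, H) = 28
h = √232810 (h = √(175 + 232635) = √232810 ≈ 482.50)
d(-479, E) - h = 28 - √232810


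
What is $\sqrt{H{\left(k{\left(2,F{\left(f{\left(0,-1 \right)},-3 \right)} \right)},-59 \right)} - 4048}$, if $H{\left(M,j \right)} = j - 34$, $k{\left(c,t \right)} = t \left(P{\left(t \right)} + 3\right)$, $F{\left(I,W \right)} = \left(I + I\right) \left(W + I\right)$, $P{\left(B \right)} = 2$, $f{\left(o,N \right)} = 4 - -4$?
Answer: $i \sqrt{4141} \approx 64.351 i$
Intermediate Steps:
$f{\left(o,N \right)} = 8$ ($f{\left(o,N \right)} = 4 + 4 = 8$)
$F{\left(I,W \right)} = 2 I \left(I + W\right)$
$k{\left(c,t \right)} = 5 t$ ($k{\left(c,t \right)} = t \left(2 + 3\right) = t 5 = 5 t$)
$H{\left(M,j \right)} = -34 + j$
$\sqrt{H{\left(k{\left(2,F{\left(f{\left(0,-1 \right)},-3 \right)} \right)},-59 \right)} - 4048} = \sqrt{\left(-34 - 59\right) - 4048} = \sqrt{-93 - 4048} = \sqrt{-4141} = i \sqrt{4141}$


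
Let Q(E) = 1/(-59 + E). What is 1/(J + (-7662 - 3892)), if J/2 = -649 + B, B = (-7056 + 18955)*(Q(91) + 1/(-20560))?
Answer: -20560/248970703 ≈ -8.2580e-5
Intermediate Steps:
B = 15266417/41120 (B = (-7056 + 18955)*(1/(-59 + 91) + 1/(-20560)) = 11899*(1/32 - 1/20560) = 11899*(1283/41120) = 15266417/41120 ≈ 371.27)
J = -11420463/20560 (J = 2*(-649 + 15266417/41120) = 2*(-11420463/41120) = -11420463/20560 ≈ -555.47)
1/(J + (-7662 - 3892)) = 1/(-11420463/20560 + (-7662 - 3892)) = 1/(-11420463/20560 - 11554) = 1/(-248970703/20560) = -20560/248970703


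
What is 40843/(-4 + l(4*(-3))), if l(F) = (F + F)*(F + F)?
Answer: 3713/52 ≈ 71.404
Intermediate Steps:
l(F) = 4*F² (l(F) = (2*F)*(2*F) = 4*F²)
40843/(-4 + l(4*(-3))) = 40843/(-4 + 4*(4*(-3))²) = 40843/(-4 + 4*(-12)²) = 40843/(-4 + 4*144) = 40843/(-4 + 576) = 40843/572 = (1/572)*40843 = 3713/52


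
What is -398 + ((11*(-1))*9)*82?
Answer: -8516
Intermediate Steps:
-398 + ((11*(-1))*9)*82 = -398 - 11*9*82 = -398 - 99*82 = -398 - 8118 = -8516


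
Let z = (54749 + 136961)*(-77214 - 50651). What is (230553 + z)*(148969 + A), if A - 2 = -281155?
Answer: 3240195804225848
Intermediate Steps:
A = -281153 (A = 2 - 281155 = -281153)
z = -24512999150 (z = 191710*(-127865) = -24512999150)
(230553 + z)*(148969 + A) = (230553 - 24512999150)*(148969 - 281153) = -24512768597*(-132184) = 3240195804225848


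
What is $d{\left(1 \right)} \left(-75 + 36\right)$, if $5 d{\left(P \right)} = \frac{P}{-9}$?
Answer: $\frac{13}{15} \approx 0.86667$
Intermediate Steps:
$d{\left(P \right)} = - \frac{P}{45}$ ($d{\left(P \right)} = \frac{P \frac{1}{-9}}{5} = \frac{P \left(- \frac{1}{9}\right)}{5} = \frac{\left(- \frac{1}{9}\right) P}{5} = - \frac{P}{45}$)
$d{\left(1 \right)} \left(-75 + 36\right) = \left(- \frac{1}{45}\right) 1 \left(-75 + 36\right) = \left(- \frac{1}{45}\right) \left(-39\right) = \frac{13}{15}$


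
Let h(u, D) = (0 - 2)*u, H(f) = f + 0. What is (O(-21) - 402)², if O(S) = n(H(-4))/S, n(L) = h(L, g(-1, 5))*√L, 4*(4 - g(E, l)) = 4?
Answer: 71267108/441 + 4288*I/7 ≈ 1.616e+5 + 612.57*I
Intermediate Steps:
H(f) = f
g(E, l) = 3 (g(E, l) = 4 - ¼*4 = 4 - 1 = 3)
h(u, D) = -2*u
n(L) = -2*L^(3/2) (n(L) = (-2*L)*√L = -2*L^(3/2))
O(S) = 16*I/S (O(S) = (-(-16)*I)/S = (16*I)/S = 16*I/S)
(O(-21) - 402)² = (16*I/(-21) - 402)² = (16*I*(-1/21) - 402)² = (-16*I/21 - 402)² = (-402 - 16*I/21)²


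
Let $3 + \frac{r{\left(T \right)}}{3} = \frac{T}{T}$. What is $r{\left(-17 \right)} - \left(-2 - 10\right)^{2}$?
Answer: $-150$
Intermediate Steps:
$r{\left(T \right)} = -6$ ($r{\left(T \right)} = -9 + 3 \frac{T}{T} = -9 + 3 \cdot 1 = -9 + 3 = -6$)
$r{\left(-17 \right)} - \left(-2 - 10\right)^{2} = -6 - \left(-2 - 10\right)^{2} = -6 - \left(-12\right)^{2} = -6 - 144 = -150$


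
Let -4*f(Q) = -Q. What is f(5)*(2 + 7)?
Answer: 45/4 ≈ 11.250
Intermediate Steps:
f(Q) = Q/4 (f(Q) = -(-1)*Q/4 = Q/4)
f(5)*(2 + 7) = ((¼)*5)*(2 + 7) = (5/4)*9 = 45/4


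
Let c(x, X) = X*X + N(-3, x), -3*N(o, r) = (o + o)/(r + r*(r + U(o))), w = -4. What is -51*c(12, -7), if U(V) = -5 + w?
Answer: -20009/8 ≈ -2501.1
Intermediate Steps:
U(V) = -9 (U(V) = -5 - 4 = -9)
N(o, r) = -2*o/(3*(r + r*(-9 + r))) (N(o, r) = -(o + o)/(3*(r + r*(r - 9))) = -2*o/(3*(r + r*(-9 + r))))
c(x, X) = X² + 2/(x*(-8 + x)) (c(x, X) = X*X - ⅔*(-3)/(x*(-8 + x)) = X² + 2/(x*(-8 + x)))
-51*c(12, -7) = -51*(2 + 12*(-7)²*(-8 + 12))/(12*(-8 + 12)) = -17*(2 + 12*49*4)/(4*4) = -17*(2 + 2352)/(4*4) = -17*2354/(4*4) = -51*1177/24 = -20009/8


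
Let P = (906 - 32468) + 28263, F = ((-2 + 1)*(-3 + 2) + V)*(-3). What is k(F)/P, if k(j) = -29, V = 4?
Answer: 29/3299 ≈ 0.0087905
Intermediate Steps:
F = -15 (F = ((-2 + 1)*(-3 + 2) + 4)*(-3) = (-1*(-1) + 4)*(-3) = (1 + 4)*(-3) = 5*(-3) = -15)
P = -3299 (P = -31562 + 28263 = -3299)
k(F)/P = -29/(-3299) = -29*(-1/3299) = 29/3299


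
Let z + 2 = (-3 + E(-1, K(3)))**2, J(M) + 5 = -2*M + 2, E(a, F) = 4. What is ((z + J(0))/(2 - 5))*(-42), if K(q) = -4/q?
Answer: -56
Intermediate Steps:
J(M) = -3 - 2*M (J(M) = -5 + (-2*M + 2) = -5 + (2 - 2*M) = -3 - 2*M)
z = -1 (z = -2 + (-3 + 4)**2 = -2 + 1**2 = -2 + 1 = -1)
((z + J(0))/(2 - 5))*(-42) = ((-1 + (-3 - 2*0))/(2 - 5))*(-42) = ((-1 + (-3 + 0))/(-3))*(-42) = ((-1 - 3)*(-1/3))*(-42) = -4*(-1/3)*(-42) = (4/3)*(-42) = -56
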